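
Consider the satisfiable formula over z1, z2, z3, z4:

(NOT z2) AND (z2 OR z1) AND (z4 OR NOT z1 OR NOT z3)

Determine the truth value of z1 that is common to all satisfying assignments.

Suppose z1 = false.
The clause (NOT z2) is unit, so z2 = false.
Now (z2) is unsatisfied and unit — conflict.
So every satisfying assignment has z1 = True.

True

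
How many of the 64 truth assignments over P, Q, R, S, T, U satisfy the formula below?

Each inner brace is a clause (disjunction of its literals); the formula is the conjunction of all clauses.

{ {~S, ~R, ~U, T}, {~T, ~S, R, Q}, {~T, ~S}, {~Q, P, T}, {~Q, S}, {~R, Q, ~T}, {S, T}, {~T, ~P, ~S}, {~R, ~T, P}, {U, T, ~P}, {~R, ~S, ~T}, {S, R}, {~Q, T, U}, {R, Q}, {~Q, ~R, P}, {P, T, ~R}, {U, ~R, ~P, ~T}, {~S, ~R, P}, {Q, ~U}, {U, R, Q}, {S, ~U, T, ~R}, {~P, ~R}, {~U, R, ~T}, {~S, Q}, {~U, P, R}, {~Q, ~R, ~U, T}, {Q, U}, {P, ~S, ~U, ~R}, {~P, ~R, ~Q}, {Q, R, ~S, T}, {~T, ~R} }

There are 2^6 = 64 truth assignments over (P, Q, R, S, T, U).
Split on U. With U = 1, the clauses containing U are satisfied and ~U drops from the rest; 1 of the 2^5 = 32 assignments to the other variables satisfy what remains.
With U = 0, by the same count on the reduced clause set, 0 assignments work.
Total: 1 + 0 = 1.

1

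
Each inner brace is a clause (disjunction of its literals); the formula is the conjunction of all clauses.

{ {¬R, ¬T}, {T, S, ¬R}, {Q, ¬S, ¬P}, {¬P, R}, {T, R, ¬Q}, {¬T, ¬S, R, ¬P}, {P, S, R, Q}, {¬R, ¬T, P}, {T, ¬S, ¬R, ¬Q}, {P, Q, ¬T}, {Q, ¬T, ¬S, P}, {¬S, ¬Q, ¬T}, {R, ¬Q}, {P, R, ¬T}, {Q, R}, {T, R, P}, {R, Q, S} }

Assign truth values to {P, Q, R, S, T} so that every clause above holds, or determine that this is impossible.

Try R = True.
(¬T) alone gives T = False.
(S) alone gives S = True.
(¬Q) alone gives Q = False.
(¬P) alone gives P = False.
All clauses are satisfied.

P=False, Q=False, R=True, S=True, T=False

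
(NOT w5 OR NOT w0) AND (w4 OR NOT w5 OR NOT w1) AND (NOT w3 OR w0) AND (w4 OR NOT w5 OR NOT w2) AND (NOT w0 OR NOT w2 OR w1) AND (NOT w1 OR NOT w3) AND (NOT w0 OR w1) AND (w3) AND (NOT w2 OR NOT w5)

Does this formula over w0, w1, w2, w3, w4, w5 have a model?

From the singleton clause (w3), w3 = true.
From the singleton clause (w0), w0 = true.
From the singleton clause (NOT w5), w5 = false.
From the singleton clause (NOT w1), w1 = false.
Now (w1) is unsatisfied and unit — conflict.
No assignment satisfies every clause.

No, unsatisfiable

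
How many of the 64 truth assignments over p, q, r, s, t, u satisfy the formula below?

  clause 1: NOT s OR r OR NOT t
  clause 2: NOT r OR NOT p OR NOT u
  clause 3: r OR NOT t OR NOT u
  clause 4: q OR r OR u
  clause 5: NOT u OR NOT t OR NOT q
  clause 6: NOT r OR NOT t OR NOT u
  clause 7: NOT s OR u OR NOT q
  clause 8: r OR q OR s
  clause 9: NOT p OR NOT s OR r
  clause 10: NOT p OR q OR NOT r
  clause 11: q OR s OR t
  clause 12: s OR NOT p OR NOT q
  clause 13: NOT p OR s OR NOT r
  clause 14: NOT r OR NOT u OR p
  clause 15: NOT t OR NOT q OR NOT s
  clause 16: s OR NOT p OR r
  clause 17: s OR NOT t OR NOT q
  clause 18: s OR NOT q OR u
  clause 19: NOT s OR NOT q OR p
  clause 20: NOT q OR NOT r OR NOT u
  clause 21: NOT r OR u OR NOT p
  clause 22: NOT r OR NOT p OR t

5

There are 2^6 = 64 truth assignments over (p, q, r, s, t, u).
Split on u. With u = true, the clauses containing u are satisfied and NOT u drops from the rest; 2 of the 2^5 = 32 assignments to the other variables satisfy what remains.
With u = false, by the same count on the reduced clause set, 3 assignments work.
Total: 2 + 3 = 5.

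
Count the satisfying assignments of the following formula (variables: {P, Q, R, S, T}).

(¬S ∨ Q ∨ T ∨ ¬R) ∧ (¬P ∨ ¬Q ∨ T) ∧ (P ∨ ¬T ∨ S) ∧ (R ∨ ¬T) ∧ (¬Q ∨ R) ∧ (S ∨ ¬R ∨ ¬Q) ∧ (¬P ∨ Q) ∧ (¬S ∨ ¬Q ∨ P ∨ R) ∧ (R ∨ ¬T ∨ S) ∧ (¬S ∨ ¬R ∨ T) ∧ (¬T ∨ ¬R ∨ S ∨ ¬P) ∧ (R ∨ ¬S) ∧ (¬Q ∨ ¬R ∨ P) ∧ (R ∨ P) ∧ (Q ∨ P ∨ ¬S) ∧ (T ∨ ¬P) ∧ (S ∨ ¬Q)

There are 2^5 = 32 truth assignments over (P, Q, R, S, T).
Split on P. With P = True, the clauses containing P are satisfied and ¬P drops from the rest; 1 of the 2^4 = 16 assignments to the other variables satisfy what remains.
With P = False, by the same count on the reduced clause set, 1 assignment works.
(One model: P=F, Q=F, R=T, S=F, T=F.)
Total: 1 + 1 = 2.

2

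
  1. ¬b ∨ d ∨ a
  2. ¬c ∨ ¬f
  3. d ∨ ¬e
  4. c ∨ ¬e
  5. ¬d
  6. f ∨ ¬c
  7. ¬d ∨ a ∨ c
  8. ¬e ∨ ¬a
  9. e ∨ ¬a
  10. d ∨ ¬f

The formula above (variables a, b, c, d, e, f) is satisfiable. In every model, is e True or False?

False

Suppose e = True.
Unit clause (d) forces d = True.
But (¬d) is also a unit clause — contradiction.
So every satisfying assignment has e = False.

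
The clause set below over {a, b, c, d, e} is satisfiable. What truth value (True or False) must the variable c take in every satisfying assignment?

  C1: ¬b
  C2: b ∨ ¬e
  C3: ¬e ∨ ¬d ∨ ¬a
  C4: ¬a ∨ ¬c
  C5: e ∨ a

False

Suppose c = True.
From the singleton clause (¬b), b = False.
From the singleton clause (¬e), e = False.
From the singleton clause (¬a), a = False.
That conflicts with the unit clause (a).
So every satisfying assignment has c = False.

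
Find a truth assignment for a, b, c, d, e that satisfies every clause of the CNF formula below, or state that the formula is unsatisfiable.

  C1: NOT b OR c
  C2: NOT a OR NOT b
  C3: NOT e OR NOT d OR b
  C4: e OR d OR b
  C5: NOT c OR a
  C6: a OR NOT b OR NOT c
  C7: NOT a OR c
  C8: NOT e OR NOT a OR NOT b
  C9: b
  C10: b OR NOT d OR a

UNSATISFIABLE

Unit clause (b) forces b = true.
Unit clause (c) forces c = true.
Unit clause (NOT a) forces a = false.
But (a) is also a unit clause — contradiction.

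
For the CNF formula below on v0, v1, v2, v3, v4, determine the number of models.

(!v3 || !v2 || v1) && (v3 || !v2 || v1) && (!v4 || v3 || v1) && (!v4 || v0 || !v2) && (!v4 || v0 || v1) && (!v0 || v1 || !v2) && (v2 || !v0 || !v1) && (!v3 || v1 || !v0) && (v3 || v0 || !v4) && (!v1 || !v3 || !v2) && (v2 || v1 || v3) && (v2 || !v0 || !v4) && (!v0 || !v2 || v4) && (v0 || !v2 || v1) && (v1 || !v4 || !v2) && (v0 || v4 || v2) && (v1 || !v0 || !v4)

3

There are 2^5 = 32 truth assignments over (v0, v1, v2, v3, v4).
Split on v3. With v3 = true, the clauses containing v3 are satisfied and !v3 drops from the rest; 1 of the 2^4 = 16 assignments to the other variables satisfy what remains.
With v3 = false, by the same count on the reduced clause set, 2 assignments work.
Total: 1 + 2 = 3.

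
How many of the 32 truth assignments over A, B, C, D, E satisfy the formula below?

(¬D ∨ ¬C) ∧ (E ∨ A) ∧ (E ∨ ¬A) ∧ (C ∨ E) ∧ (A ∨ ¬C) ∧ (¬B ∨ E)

10

There are 2^5 = 32 truth assignments over (A, B, C, D, E).
Split on B. With B = True, the clauses containing B are satisfied and ¬B drops from the rest; 5 of the 2^4 = 16 assignments to the other variables satisfy what remains.
With B = False, by the same count on the reduced clause set, 5 assignments work.
(One model: A=F, B=F, C=F, D=F, E=T.)
Total: 5 + 5 = 10.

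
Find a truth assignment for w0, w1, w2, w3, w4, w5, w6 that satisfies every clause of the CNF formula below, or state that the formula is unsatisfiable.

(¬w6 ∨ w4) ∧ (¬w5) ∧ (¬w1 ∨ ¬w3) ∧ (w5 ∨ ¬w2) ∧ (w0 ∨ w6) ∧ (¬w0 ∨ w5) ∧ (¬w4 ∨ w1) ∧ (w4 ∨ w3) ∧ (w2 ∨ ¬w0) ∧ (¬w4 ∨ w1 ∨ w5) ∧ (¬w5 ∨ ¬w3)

Unit clause (¬w5) forces w5 = False.
Unit clause (¬w2) forces w2 = False.
Unit clause (¬w0) forces w0 = False.
Unit clause (w6) forces w6 = True.
Unit clause (w4) forces w4 = True.
Unit clause (w1) forces w1 = True.
Unit clause (¬w3) forces w3 = False.
All clauses are satisfied.

w0=False,  w1=True,  w2=False,  w3=False,  w4=True,  w5=False,  w6=True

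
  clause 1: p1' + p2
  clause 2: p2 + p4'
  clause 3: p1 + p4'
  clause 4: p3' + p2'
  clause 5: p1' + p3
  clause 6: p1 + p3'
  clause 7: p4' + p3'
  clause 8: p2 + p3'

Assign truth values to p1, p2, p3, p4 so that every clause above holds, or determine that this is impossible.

p1: 0, p2: 1, p3: 0, p4: 0

Case p1 = 0:
Unit clause (p4') forces p4 = 0.
Unit clause (p3') forces p3 = 0.
All clauses hold; p2 can take either value.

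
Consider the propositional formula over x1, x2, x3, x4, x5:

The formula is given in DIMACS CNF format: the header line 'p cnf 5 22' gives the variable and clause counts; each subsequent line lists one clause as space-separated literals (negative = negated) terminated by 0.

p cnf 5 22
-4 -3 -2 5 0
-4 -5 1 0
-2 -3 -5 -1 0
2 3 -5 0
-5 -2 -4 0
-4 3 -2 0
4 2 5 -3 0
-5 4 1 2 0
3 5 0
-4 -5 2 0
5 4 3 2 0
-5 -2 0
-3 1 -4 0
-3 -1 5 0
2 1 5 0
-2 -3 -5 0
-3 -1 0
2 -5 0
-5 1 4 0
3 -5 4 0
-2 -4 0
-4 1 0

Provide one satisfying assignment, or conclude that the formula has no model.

x1 ↦ False, x2 ↦ True, x3 ↦ True, x4 ↦ False, x5 ↦ False

Case x3 = True:
From the singleton clause (¬x1), x1 = False.
From the singleton clause (¬x4), x4 = False.
From the singleton clause (¬x5), x5 = False.
From the singleton clause (x2), x2 = True.
Every clause now holds.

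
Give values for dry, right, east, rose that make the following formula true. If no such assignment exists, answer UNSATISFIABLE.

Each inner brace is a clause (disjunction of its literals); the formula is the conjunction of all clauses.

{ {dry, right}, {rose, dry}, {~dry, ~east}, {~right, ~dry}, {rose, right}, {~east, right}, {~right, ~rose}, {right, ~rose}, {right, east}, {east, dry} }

UNSATISFIABLE

Try dry = 1.
Unit clause (~east) forces east = 0.
Unit clause (~right) forces right = 0.
That conflicts with the unit clause (right).
Backtrack on dry: now try dry = 0.
Unit clause (right) forces right = 1.
Unit clause (rose) forces rose = 1.
That conflicts with the unit clause (~rose).
Neither dry = 1 nor dry = 0 works.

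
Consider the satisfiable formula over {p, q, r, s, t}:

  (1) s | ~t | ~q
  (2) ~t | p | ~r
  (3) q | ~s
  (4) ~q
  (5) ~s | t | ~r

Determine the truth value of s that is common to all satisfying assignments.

Suppose s = 1.
The clause (q) is unit, so q = 1.
Now (~q) is unsatisfied and unit — conflict.
So every satisfying assignment has s = False.

False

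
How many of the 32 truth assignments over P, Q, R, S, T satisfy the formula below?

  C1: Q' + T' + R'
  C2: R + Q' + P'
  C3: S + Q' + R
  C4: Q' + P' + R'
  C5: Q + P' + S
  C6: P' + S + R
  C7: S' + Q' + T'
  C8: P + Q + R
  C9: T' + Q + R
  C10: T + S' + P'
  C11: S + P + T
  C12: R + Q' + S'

5

There are 2^5 = 32 truth assignments over (P, Q, R, S, T).
Split on S. With S = 1, the clauses containing S are satisfied and S' drops from the rest; 4 of the 2^4 = 16 assignments to the other variables satisfy what remains.
With S = 0, by the same count on the reduced clause set, 1 assignment works.
(One model: P=F, Q=F, R=T, S=F, T=T.)
Total: 4 + 1 = 5.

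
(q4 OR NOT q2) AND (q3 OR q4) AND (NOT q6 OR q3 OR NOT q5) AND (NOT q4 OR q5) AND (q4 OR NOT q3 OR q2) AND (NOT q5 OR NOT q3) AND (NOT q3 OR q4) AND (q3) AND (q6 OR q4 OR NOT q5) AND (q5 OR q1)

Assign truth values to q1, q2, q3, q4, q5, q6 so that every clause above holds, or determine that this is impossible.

UNSATISFIABLE

(q3) alone gives q3 = true.
(NOT q5) alone gives q5 = false.
(NOT q4) alone gives q4 = false.
Now (q4) is unsatisfied and unit — conflict.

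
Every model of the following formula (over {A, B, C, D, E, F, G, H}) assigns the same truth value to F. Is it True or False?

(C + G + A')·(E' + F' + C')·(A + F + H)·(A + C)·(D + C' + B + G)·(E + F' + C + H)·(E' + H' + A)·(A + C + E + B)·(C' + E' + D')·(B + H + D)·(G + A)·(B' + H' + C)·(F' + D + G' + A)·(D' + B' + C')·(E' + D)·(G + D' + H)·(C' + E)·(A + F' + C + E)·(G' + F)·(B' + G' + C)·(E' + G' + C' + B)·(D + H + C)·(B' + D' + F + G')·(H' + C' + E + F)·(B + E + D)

True

Suppose F = 0.
From the singleton clause (G'), G = 0.
From the singleton clause (A), A = 1.
From the singleton clause (C), C = 1.
From the singleton clause (E), E = 1.
From the singleton clause (D'), D = 0.
That conflicts with the unit clause (D).
So every satisfying assignment has F = True.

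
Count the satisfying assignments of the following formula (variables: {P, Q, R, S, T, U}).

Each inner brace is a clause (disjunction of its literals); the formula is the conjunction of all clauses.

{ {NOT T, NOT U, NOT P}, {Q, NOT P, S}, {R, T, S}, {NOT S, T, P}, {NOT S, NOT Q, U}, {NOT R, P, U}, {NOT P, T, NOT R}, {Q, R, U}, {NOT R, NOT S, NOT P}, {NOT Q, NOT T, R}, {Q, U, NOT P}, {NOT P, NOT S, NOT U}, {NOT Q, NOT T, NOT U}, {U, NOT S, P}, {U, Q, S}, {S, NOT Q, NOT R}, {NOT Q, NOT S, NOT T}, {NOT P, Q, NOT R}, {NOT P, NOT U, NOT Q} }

5

There are 2^6 = 64 truth assignments over (P, Q, R, S, T, U).
Split on Q. With Q = true, the clauses containing Q are satisfied and NOT Q drops from the rest; 0 of the 2^5 = 32 assignments to the other variables satisfy what remains.
With Q = false, by the same count on the reduced clause set, 5 assignments work.
(One model: P=F, Q=F, R=F, S=F, T=T, U=T.)
Total: 0 + 5 = 5.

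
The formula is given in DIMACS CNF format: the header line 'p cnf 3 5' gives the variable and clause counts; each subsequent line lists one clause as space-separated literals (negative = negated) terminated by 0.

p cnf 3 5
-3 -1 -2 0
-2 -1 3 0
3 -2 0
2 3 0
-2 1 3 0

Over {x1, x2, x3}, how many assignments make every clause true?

There are 2^3 = 8 truth assignments over (x1, x2, x3).
Check each against the 5 clauses (columns in the order x1, x2, x3):
  F F F  ✗ fails (x2 ∨ x3)
  F F T  ✓ satisfies all
  F T F  ✗ fails (x3 ∨ ¬x2)
  F T T  ✓ satisfies all
  T F F  ✗ fails (x2 ∨ x3)
  T F T  ✓ satisfies all
  T T F  ✗ fails (¬x2 ∨ ¬x1 ∨ x3)
  T T T  ✗ fails (¬x3 ∨ ¬x1 ∨ ¬x2)
3 of the 8 rows are models.

3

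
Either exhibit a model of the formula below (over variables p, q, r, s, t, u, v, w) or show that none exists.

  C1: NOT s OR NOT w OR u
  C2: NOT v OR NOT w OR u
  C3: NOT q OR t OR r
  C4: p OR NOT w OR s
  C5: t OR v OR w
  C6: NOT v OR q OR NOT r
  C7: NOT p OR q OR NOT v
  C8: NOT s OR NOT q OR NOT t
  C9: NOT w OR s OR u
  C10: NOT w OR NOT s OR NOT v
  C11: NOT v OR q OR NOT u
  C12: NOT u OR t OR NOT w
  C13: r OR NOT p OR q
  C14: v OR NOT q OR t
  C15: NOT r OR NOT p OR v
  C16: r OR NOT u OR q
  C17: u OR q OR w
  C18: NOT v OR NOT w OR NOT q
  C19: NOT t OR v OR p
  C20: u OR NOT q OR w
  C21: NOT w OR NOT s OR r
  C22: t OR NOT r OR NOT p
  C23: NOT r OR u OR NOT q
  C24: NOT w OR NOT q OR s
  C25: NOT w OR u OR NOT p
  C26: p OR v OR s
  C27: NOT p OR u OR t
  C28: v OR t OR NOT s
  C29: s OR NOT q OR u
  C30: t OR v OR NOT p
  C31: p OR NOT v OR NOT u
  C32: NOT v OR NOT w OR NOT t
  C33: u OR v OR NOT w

Branch on s: set s = false.
Branch on p: set p = true.
Branch on q: set q = true.
(NOT w) alone gives w = false.
(u) alone gives u = true.
Branch on t: set t = true.
Branch on r: set r = false.
Every clause is now satisfied; v is unconstrained.

p=true, q=true, r=false, s=false, t=true, u=true, v=true, w=false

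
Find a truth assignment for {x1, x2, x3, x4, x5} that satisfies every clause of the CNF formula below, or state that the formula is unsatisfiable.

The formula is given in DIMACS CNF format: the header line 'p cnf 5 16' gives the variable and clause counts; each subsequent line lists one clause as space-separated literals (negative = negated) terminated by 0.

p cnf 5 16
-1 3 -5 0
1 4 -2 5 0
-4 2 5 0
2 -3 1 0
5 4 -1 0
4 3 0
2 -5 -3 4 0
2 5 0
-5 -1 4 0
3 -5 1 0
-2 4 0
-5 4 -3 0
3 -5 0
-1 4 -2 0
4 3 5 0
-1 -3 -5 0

Try x4 = True.
Try x2 = True.
Try x3 = True.
Try x1 = False.
All clauses hold; x5 can take either value.

x1: False,  x2: True,  x3: True,  x4: True,  x5: False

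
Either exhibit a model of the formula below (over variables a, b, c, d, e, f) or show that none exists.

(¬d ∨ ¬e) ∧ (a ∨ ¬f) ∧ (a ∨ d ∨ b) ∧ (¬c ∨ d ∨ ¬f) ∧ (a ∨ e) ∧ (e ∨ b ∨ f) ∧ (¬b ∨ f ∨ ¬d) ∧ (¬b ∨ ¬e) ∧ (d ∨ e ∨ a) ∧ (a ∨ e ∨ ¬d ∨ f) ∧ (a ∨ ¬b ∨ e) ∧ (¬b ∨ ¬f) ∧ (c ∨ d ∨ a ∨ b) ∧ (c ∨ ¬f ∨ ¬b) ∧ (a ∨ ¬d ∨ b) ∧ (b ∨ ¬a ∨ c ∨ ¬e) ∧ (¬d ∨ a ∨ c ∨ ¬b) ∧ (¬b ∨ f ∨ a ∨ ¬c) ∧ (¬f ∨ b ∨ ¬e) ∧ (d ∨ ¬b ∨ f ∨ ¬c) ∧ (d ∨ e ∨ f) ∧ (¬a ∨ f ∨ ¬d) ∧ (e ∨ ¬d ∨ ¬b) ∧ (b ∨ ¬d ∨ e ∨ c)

a=True; b=False; c=True; d=False; e=True; f=False

Suppose d = False.
Suppose a = True.
Suppose c = True.
From the singleton clause (¬f), f = False.
From the singleton clause (¬b), b = False.
From the singleton clause (e), e = True.
Every clause now holds.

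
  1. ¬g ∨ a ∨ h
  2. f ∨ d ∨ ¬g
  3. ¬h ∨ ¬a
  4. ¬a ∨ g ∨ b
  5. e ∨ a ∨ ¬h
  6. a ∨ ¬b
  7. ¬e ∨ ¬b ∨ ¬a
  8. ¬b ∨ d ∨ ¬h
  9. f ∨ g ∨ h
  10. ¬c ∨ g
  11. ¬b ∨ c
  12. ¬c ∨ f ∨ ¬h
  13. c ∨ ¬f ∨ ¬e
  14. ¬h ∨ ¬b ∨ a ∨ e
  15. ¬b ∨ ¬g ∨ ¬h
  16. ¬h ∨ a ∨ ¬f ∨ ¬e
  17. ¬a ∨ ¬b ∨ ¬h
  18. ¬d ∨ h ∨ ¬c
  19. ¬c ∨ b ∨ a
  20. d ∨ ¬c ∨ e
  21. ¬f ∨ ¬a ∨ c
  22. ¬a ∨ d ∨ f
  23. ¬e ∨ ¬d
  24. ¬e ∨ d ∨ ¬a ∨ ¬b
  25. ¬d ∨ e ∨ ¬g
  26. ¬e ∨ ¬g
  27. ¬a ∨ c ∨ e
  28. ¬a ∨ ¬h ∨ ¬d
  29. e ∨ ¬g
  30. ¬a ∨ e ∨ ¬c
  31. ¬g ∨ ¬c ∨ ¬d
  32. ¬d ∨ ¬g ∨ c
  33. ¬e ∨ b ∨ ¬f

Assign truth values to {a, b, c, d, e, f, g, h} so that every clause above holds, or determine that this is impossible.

Try h = True.
The clause (¬a) is unit, so a = False.
The clause (e) is unit, so e = True.
The clause (¬b) is unit, so b = False.
The clause (¬f) is unit, so f = False.
The clause (¬c) is unit, so c = False.
The clause (¬d) is unit, so d = False.
The clause (¬g) is unit, so g = False.
Every clause now holds.

a=False, b=False, c=False, d=False, e=True, f=False, g=False, h=True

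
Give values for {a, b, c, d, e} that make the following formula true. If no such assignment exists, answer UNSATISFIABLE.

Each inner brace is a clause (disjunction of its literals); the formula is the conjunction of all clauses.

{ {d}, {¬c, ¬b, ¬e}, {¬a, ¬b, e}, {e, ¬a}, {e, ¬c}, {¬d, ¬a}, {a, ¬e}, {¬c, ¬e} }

a: False,  b: True,  c: False,  d: True,  e: False

From the singleton clause (d), d = True.
From the singleton clause (¬a), a = False.
From the singleton clause (¬e), e = False.
From the singleton clause (¬c), c = False.
No clause remains; b is free.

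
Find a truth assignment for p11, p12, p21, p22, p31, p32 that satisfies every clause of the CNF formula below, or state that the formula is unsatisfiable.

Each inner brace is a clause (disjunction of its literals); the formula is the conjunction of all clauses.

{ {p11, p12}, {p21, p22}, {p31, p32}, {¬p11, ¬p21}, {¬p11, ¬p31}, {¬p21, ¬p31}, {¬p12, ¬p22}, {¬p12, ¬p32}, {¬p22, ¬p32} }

UNSATISFIABLE

Try p11 = True.
The clause (¬p21) is unit, so p21 = False.
The clause (p22) is unit, so p22 = True.
The clause (¬p31) is unit, so p31 = False.
The clause (p32) is unit, so p32 = True.
But (¬p32) is also a unit clause — contradiction.
Undo p11 and try p11 = False.
The clause (p12) is unit, so p12 = True.
The clause (¬p22) is unit, so p22 = False.
The clause (p21) is unit, so p21 = True.
The clause (¬p31) is unit, so p31 = False.
The clause (p32) is unit, so p32 = True.
But (¬p32) is also a unit clause — contradiction.
Both values of p11 lead to a conflict.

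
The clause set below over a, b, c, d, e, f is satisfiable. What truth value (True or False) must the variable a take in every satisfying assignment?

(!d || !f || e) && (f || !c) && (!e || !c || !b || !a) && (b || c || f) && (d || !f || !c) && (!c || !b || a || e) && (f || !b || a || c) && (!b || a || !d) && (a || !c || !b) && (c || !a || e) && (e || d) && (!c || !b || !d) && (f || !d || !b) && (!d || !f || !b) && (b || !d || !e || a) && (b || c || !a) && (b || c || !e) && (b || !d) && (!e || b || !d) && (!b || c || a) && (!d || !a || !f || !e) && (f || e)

True

Suppose a = false.
Branch on f: set f = true.
Branch on d: set d = false.
(!c) alone gives c = false.
(e) alone gives e = true.
(b) alone gives b = true.
That conflicts with the unit clause (!b).
So d must be the other value — set d = true.
(e) alone gives e = true.
(!b) alone gives b = false.
That conflicts with the unit clause (b).
Neither d = true nor d = false works.
So f must be the other value — set f = false.
(!c) alone gives c = false.
(b) alone gives b = true.
That conflicts with the unit clause (!b).
Neither f = true nor f = false works.
So every satisfying assignment has a = True.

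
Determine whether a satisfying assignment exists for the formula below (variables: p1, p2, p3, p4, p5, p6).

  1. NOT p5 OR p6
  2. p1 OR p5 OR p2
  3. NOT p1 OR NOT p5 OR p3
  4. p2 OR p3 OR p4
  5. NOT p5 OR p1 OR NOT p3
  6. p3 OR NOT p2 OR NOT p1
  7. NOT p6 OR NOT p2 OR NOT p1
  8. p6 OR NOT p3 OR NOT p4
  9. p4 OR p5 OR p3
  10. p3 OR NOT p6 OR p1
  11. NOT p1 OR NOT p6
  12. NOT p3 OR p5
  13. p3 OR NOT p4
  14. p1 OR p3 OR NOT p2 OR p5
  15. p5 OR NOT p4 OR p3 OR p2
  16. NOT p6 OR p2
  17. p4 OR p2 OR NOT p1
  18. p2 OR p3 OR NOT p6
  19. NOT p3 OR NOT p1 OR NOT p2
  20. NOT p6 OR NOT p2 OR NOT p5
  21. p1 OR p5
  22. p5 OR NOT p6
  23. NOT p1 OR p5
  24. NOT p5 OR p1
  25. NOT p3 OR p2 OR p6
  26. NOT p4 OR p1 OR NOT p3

Try p5 = false.
From the singleton clause (NOT p3), p3 = false.
From the singleton clause (p4), p4 = true.
That conflicts with the unit clause (NOT p4).
Backtrack on p5: now try p5 = true.
From the singleton clause (p6), p6 = true.
From the singleton clause (NOT p1), p1 = false.
That conflicts with the unit clause (p1).
Either choice for p5 ends in contradiction.
No assignment satisfies every clause.

No, unsatisfiable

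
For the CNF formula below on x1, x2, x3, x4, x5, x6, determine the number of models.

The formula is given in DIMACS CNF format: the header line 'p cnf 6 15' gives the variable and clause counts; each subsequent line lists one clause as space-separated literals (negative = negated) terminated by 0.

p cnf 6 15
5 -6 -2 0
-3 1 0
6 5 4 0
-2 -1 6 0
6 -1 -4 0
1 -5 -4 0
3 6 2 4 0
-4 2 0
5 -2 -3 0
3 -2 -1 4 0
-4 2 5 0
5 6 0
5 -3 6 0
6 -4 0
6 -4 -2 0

There are 2^6 = 64 truth assignments over (x1, x2, x3, x4, x5, x6).
Split on x6. With x6 = True, the clauses containing x6 are satisfied and ¬x6 drops from the rest; 10 of the 2^5 = 32 assignments to the other variables satisfy what remains.
With x6 = False, by the same count on the reduced clause set, 2 assignments work.
Total: 10 + 2 = 12.

12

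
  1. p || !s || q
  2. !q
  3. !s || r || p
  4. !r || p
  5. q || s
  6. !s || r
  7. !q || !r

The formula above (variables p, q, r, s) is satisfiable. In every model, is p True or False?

Suppose p = false.
From the singleton clause (!q), q = false.
From the singleton clause (!s), s = false.
But (s) is also a unit clause — contradiction.
So every satisfying assignment has p = True.

True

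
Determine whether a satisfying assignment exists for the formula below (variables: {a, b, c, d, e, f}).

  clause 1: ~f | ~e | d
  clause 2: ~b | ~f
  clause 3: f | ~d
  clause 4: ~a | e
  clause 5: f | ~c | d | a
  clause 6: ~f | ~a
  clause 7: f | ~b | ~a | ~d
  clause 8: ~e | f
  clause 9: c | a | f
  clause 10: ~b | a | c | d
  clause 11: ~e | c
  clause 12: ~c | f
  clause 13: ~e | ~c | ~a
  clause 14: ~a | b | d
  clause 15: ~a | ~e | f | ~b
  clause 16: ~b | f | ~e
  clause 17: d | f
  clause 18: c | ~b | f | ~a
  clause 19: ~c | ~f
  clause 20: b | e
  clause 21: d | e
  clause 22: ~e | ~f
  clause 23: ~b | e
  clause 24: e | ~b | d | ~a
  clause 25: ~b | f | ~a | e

Try b = 0.
The clause (e) is unit, so e = 1.
The clause (f) is unit, so f = 1.
That conflicts with the unit clause (~f).
So b must be the other value — set b = 1.
The clause (~f) is unit, so f = 0.
The clause (~d) is unit, so d = 0.
That conflicts with the unit clause (d).
Either choice for b ends in contradiction.
No assignment satisfies every clause.

No, unsatisfiable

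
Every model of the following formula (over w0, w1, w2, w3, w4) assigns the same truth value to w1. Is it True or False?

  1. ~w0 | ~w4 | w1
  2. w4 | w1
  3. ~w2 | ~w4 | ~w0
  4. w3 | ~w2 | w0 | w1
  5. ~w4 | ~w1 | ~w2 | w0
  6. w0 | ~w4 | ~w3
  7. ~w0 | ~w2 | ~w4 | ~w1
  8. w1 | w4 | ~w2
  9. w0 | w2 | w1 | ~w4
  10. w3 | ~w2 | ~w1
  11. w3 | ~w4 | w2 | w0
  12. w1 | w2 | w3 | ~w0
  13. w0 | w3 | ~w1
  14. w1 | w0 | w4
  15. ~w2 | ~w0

True

Suppose w1 = 0.
(w4) alone gives w4 = 1.
(~w0) alone gives w0 = 0.
(~w3) alone gives w3 = 0.
(~w2) alone gives w2 = 0.
Now (w2) is unsatisfied and unit — conflict.
So every satisfying assignment has w1 = True.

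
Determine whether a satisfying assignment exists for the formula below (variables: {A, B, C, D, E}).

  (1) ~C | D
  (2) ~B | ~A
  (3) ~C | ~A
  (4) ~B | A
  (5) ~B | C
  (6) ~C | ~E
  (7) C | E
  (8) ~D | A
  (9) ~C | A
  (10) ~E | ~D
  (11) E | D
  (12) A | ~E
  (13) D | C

No, unsatisfiable

Branch on C: set C = 0.
From the singleton clause (~B), B = 0.
From the singleton clause (E), E = 1.
From the singleton clause (~D), D = 0.
That conflicts with the unit clause (D).
That branch fails; take C = 1 instead.
From the singleton clause (D), D = 1.
From the singleton clause (~A), A = 0.
That conflicts with the unit clause (A).
Both values of C lead to a conflict.
No assignment satisfies every clause.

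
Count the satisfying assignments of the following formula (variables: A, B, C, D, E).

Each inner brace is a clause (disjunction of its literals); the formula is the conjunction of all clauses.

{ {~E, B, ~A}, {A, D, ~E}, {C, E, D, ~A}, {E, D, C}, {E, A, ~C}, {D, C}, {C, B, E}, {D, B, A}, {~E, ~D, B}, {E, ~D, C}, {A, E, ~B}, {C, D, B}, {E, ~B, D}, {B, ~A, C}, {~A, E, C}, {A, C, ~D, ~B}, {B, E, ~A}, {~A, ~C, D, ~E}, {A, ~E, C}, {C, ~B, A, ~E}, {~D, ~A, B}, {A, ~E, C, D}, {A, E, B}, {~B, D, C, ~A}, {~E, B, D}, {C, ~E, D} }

There are 2^5 = 32 truth assignments over (A, B, C, D, E).
Split on A. With A = 1, the clauses containing A are satisfied and ~A drops from the rest; 3 of the 2^4 = 16 assignments to the other variables satisfy what remains.
With A = 0, by the same count on the reduced clause set, 1 assignment works.
Total: 3 + 1 = 4.

4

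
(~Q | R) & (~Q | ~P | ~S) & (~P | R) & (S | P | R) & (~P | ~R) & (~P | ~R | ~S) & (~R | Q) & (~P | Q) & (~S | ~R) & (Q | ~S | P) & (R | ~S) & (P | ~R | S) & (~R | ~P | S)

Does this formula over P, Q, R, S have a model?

No, unsatisfiable

Try Q = 0.
Unit clause (~R) forces R = 0.
Unit clause (~P) forces P = 0.
Unit clause (S) forces S = 1.
But (~S) is also a unit clause — contradiction.
That branch fails; take Q = 1 instead.
Unit clause (R) forces R = 1.
Unit clause (~P) forces P = 0.
Unit clause (~S) forces S = 0.
But (S) is also a unit clause — contradiction.
Neither Q = 1 nor Q = 0 works.
No assignment satisfies every clause.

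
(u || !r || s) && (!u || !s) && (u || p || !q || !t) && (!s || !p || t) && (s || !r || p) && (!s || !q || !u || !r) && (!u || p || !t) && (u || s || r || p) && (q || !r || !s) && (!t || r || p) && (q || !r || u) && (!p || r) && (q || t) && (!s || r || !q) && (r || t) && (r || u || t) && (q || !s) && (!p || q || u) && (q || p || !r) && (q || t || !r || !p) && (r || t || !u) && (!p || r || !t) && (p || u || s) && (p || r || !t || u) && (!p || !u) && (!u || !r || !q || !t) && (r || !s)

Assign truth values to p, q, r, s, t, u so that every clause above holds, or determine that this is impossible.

Try u = false.
Try r = true.
(s) alone gives s = true.
(q) alone gives q = true.
Try p = true.
(t) alone gives t = true.
All clauses are satisfied.

p: true; q: true; r: true; s: true; t: true; u: false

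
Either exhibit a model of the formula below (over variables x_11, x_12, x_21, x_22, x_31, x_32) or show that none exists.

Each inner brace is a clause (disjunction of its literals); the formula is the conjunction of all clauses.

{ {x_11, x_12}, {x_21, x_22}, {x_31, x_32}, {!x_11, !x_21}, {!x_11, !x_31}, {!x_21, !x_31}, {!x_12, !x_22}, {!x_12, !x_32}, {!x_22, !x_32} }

UNSATISFIABLE

Try x_11 = true.
(!x_21) alone gives x_21 = false.
(x_22) alone gives x_22 = true.
(!x_31) alone gives x_31 = false.
(x_32) alone gives x_32 = true.
But (!x_32) is also a unit clause — contradiction.
So x_11 must be the other value — set x_11 = false.
(x_12) alone gives x_12 = true.
(!x_22) alone gives x_22 = false.
(x_21) alone gives x_21 = true.
(!x_31) alone gives x_31 = false.
(x_32) alone gives x_32 = true.
But (!x_32) is also a unit clause — contradiction.
Neither x_11 = true nor x_11 = false works.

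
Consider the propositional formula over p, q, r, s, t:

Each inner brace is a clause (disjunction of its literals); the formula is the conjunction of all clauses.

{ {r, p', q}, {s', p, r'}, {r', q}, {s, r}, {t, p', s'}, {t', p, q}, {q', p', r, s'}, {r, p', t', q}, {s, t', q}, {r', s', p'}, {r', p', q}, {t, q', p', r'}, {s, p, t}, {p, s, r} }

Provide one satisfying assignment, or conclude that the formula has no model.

p=0,  q=1,  r=0,  s=1,  t=0

Suppose r = 0.
Unit clause (s) forces s = 1.
Suppose p = 0.
Suppose t = 0.
All clauses hold; q can take either value.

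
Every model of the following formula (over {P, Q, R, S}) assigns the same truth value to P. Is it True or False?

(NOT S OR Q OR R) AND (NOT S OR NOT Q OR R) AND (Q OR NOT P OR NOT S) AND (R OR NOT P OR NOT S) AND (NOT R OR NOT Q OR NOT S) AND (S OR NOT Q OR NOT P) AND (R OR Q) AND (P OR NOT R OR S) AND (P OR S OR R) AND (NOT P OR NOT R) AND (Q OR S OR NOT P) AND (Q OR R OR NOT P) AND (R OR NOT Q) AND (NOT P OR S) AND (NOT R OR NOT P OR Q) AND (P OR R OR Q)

False

Suppose P = true.
(NOT R) alone gives R = false.
(NOT S) alone gives S = false.
That conflicts with the unit clause (S).
So every satisfying assignment has P = False.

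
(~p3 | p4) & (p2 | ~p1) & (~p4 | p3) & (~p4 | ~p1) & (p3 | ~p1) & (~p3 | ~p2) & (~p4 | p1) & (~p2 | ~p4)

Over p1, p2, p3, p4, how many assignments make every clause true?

There are 2^4 = 16 truth assignments over (p1, p2, p3, p4).
Check each against the 8 clauses (columns in the order p1, p2, p3, p4):
  F F F F  ✓ satisfies all
  F F F T  ✗ fails (~p4 | p3)
  F F T F  ✗ fails (~p3 | p4)
  F F T T  ✗ fails (~p4 | p1)
  F T F F  ✓ satisfies all
  F T F T  ✗ fails (~p4 | p3)
  F T T F  ✗ fails (~p3 | p4)
  F T T T  ✗ fails (~p3 | ~p2)
  T F F F  ✗ fails (p2 | ~p1)
  T F F T  ✗ fails (p2 | ~p1)
  T F T F  ✗ fails (~p3 | p4)
  T F T T  ✗ fails (p2 | ~p1)
  T T F F  ✗ fails (p3 | ~p1)
  T T F T  ✗ fails (~p4 | p3)
  T T T F  ✗ fails (~p3 | p4)
  T T T T  ✗ fails (~p4 | ~p1)
2 of the 16 rows are models.

2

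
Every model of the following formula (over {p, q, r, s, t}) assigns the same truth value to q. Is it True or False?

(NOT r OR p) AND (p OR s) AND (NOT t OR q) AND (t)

True

Suppose q = false.
Unit clause (NOT t) forces t = false.
But (t) is also a unit clause — contradiction.
So every satisfying assignment has q = True.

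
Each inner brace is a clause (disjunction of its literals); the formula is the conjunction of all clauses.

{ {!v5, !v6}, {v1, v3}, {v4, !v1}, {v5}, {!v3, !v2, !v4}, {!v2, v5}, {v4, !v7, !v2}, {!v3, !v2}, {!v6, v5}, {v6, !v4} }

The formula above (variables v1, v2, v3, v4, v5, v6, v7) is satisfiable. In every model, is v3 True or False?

Suppose v3 = false.
(v1) alone gives v1 = true.
(v4) alone gives v4 = true.
(v5) alone gives v5 = true.
(!v6) alone gives v6 = false.
But (v6) is also a unit clause — contradiction.
So every satisfying assignment has v3 = True.

True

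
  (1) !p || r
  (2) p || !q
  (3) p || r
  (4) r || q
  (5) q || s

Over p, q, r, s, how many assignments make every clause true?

4

There are 2^4 = 16 truth assignments over (p, q, r, s).
Check each against the 5 clauses (columns in the order p, q, r, s):
  F F F F  ✗ fails (p || r)
  F F F T  ✗ fails (p || r)
  F F T F  ✗ fails (q || s)
  F F T T  ✓ satisfies all
  F T F F  ✗ fails (p || !q)
  F T F T  ✗ fails (p || !q)
  F T T F  ✗ fails (p || !q)
  F T T T  ✗ fails (p || !q)
  T F F F  ✗ fails (!p || r)
  T F F T  ✗ fails (!p || r)
  T F T F  ✗ fails (q || s)
  T F T T  ✓ satisfies all
  T T F F  ✗ fails (!p || r)
  T T F T  ✗ fails (!p || r)
  T T T F  ✓ satisfies all
  T T T T  ✓ satisfies all
4 of the 16 rows are models.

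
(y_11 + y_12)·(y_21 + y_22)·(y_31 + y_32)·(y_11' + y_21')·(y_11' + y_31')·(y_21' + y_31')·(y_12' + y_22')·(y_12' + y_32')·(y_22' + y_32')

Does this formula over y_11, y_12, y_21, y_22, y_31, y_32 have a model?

Unsatisfiable

Case y_11 = 1:
The clause (y_21') is unit, so y_21 = 0.
The clause (y_22) is unit, so y_22 = 1.
The clause (y_31') is unit, so y_31 = 0.
The clause (y_32) is unit, so y_32 = 1.
Now (y_32') is unsatisfied and unit — conflict.
Backtrack on y_11: now try y_11 = 0.
The clause (y_12) is unit, so y_12 = 1.
The clause (y_22') is unit, so y_22 = 0.
The clause (y_21) is unit, so y_21 = 1.
The clause (y_31') is unit, so y_31 = 0.
The clause (y_32) is unit, so y_32 = 1.
Now (y_32') is unsatisfied and unit — conflict.
Both values of y_11 lead to a conflict.
No assignment satisfies every clause.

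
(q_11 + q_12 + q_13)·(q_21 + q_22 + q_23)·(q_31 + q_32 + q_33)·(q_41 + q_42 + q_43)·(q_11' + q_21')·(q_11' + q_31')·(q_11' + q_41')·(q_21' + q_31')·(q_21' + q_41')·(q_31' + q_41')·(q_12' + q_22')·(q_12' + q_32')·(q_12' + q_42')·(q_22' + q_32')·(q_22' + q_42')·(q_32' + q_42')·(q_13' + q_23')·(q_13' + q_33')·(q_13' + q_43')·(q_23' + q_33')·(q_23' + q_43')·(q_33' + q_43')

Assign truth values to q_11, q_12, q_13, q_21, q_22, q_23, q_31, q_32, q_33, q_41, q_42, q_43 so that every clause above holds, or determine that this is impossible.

UNSATISFIABLE

Case q_11 = 0:
Case q_12 = 1:
From the singleton clause (q_22'), q_22 = 0.
From the singleton clause (q_32'), q_32 = 0.
From the singleton clause (q_42'), q_42 = 0.
Case q_21 = 1:
From the singleton clause (q_31'), q_31 = 0.
From the singleton clause (q_33), q_33 = 1.
From the singleton clause (q_41'), q_41 = 0.
From the singleton clause (q_43), q_43 = 1.
Now (q_43') is unsatisfied and unit — conflict.
That branch fails; take q_21 = 0 instead.
From the singleton clause (q_23), q_23 = 1.
From the singleton clause (q_13'), q_13 = 0.
From the singleton clause (q_33'), q_33 = 0.
From the singleton clause (q_31), q_31 = 1.
From the singleton clause (q_41'), q_41 = 0.
From the singleton clause (q_43), q_43 = 1.
Now (q_43') is unsatisfied and unit — conflict.
Neither q_21 = 1 nor q_21 = 0 works.
That branch fails; take q_12 = 0 instead.
From the singleton clause (q_13), q_13 = 1.
From the singleton clause (q_23'), q_23 = 0.
From the singleton clause (q_33'), q_33 = 0.
From the singleton clause (q_43'), q_43 = 0.
Case q_21 = 1:
From the singleton clause (q_31'), q_31 = 0.
From the singleton clause (q_32), q_32 = 1.
From the singleton clause (q_41'), q_41 = 0.
From the singleton clause (q_42), q_42 = 1.
Now (q_42') is unsatisfied and unit — conflict.
That branch fails; take q_21 = 0 instead.
From the singleton clause (q_22), q_22 = 1.
From the singleton clause (q_32'), q_32 = 0.
From the singleton clause (q_31), q_31 = 1.
From the singleton clause (q_41'), q_41 = 0.
From the singleton clause (q_42), q_42 = 1.
Now (q_42') is unsatisfied and unit — conflict.
Neither q_21 = 1 nor q_21 = 0 works.
Neither q_12 = 1 nor q_12 = 0 works.
That branch fails; take q_11 = 1 instead.
From the singleton clause (q_21'), q_21 = 0.
From the singleton clause (q_31'), q_31 = 0.
From the singleton clause (q_41'), q_41 = 0.
Case q_22 = 1:
From the singleton clause (q_12'), q_12 = 0.
From the singleton clause (q_32'), q_32 = 0.
From the singleton clause (q_33), q_33 = 1.
From the singleton clause (q_42'), q_42 = 0.
From the singleton clause (q_43), q_43 = 1.
Now (q_43') is unsatisfied and unit — conflict.
That branch fails; take q_22 = 0 instead.
From the singleton clause (q_23), q_23 = 1.
From the singleton clause (q_13'), q_13 = 0.
From the singleton clause (q_33'), q_33 = 0.
From the singleton clause (q_32), q_32 = 1.
From the singleton clause (q_12'), q_12 = 0.
From the singleton clause (q_42'), q_42 = 0.
From the singleton clause (q_43), q_43 = 1.
Now (q_43') is unsatisfied and unit — conflict.
Neither q_22 = 1 nor q_22 = 0 works.
Neither q_11 = 1 nor q_11 = 0 works.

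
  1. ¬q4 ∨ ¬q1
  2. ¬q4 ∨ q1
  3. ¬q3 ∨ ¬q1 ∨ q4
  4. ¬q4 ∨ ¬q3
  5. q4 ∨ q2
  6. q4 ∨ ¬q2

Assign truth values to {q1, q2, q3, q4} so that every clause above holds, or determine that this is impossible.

Try q4 = False.
From the singleton clause (q2), q2 = True.
Now (¬q2) is unsatisfied and unit — conflict.
That branch fails; take q4 = True instead.
From the singleton clause (¬q1), q1 = False.
Now (q1) is unsatisfied and unit — conflict.
Either choice for q4 ends in contradiction.

UNSATISFIABLE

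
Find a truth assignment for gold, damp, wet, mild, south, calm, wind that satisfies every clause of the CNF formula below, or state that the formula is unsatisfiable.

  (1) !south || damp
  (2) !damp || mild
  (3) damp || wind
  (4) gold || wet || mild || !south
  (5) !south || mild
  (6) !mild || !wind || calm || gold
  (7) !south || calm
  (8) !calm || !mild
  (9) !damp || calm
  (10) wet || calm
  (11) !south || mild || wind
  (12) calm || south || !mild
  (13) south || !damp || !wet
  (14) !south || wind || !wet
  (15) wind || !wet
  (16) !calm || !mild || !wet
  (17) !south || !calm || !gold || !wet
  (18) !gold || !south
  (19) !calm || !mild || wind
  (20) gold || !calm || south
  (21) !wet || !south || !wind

gold: true, damp: false, wet: false, mild: false, south: false, calm: true, wind: true

Suppose south = false.
Suppose damp = false.
(wind) alone gives wind = true.
Suppose calm = true.
(!mild) alone gives mild = false.
(gold) alone gives gold = true.
All clauses hold; wet can take either value.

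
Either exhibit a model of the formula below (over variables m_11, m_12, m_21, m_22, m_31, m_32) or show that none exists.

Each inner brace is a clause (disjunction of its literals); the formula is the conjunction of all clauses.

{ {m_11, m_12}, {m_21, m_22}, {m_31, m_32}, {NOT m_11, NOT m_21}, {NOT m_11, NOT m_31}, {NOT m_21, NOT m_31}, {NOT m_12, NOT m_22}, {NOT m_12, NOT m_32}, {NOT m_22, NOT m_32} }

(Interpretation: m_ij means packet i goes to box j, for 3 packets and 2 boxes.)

UNSATISFIABLE

Suppose m_11 = true.
The clause (NOT m_21) is unit, so m_21 = false.
The clause (m_22) is unit, so m_22 = true.
The clause (NOT m_31) is unit, so m_31 = false.
The clause (m_32) is unit, so m_32 = true.
But (NOT m_32) is also a unit clause — contradiction.
So m_11 must be the other value — set m_11 = false.
The clause (m_12) is unit, so m_12 = true.
The clause (NOT m_22) is unit, so m_22 = false.
The clause (m_21) is unit, so m_21 = true.
The clause (NOT m_31) is unit, so m_31 = false.
The clause (m_32) is unit, so m_32 = true.
But (NOT m_32) is also a unit clause — contradiction.
Both values of m_11 lead to a conflict.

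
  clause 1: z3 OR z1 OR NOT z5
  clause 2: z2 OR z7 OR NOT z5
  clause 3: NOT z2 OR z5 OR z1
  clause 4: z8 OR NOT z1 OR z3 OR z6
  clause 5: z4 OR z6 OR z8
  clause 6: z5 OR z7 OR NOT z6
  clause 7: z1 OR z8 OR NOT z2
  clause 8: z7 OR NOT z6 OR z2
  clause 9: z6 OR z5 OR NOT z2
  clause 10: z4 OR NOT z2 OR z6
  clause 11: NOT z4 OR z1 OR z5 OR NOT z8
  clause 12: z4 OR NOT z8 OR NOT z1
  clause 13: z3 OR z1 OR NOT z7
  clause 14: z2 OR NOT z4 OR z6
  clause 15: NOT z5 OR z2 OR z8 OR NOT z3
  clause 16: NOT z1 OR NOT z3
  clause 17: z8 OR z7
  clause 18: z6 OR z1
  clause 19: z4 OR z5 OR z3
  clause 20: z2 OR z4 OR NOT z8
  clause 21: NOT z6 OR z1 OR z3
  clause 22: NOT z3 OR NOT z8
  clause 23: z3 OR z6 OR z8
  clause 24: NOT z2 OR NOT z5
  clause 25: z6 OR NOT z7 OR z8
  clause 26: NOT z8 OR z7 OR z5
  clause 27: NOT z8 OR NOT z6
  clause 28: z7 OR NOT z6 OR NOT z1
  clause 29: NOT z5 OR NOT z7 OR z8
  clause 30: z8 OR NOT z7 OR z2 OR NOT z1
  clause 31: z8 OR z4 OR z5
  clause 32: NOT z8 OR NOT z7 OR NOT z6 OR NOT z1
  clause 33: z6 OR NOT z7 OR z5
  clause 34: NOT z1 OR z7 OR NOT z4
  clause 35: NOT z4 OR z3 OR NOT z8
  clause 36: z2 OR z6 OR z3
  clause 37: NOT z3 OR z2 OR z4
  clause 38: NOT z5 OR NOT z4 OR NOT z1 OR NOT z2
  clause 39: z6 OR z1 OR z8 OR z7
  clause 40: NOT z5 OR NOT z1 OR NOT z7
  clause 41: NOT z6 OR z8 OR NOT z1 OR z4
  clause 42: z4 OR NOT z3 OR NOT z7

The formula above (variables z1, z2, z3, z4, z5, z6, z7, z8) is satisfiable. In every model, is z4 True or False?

Suppose z4 = false.
Branch on z6: set z6 = true.
From the singleton clause (NOT z8), z8 = false.
From the singleton clause (z7), z7 = true.
From the singleton clause (NOT z5), z5 = false.
Now (z5) is unsatisfied and unit — conflict.
That branch fails; take z6 = false instead.
From the singleton clause (z8), z8 = true.
From the singleton clause (NOT z2), z2 = false.
Now (z2) is unsatisfied and unit — conflict.
Both values of z6 lead to a conflict.
So every satisfying assignment has z4 = True.

True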